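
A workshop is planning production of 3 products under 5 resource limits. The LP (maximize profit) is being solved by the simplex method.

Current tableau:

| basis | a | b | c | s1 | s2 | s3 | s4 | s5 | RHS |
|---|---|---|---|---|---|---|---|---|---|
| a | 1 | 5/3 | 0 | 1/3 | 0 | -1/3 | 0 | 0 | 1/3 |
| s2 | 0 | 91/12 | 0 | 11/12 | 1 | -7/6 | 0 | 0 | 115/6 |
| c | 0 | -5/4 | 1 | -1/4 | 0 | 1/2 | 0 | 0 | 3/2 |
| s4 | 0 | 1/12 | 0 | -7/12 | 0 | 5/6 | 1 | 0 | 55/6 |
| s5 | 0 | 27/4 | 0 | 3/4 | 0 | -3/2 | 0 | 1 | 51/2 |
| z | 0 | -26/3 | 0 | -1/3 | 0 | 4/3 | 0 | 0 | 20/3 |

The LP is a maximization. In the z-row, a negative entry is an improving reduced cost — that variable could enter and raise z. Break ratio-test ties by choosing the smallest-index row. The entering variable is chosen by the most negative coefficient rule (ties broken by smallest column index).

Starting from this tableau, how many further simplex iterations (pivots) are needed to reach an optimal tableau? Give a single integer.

pivot: b in, a out → z = 42/5
pivot: s3 in, c out → z = 56/5
No improving column remains; optimal.

2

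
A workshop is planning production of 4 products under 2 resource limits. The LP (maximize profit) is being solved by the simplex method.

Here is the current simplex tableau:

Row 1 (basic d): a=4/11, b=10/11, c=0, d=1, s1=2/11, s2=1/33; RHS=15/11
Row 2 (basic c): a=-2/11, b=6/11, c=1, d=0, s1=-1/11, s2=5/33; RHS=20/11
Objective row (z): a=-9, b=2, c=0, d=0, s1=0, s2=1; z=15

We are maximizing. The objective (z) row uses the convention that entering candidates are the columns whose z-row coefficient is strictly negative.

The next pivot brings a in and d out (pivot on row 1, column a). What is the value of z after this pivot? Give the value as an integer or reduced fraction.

195/4

Minimum ratio for a: (15/11)/(4/11) = 15/4.
z changes by −(z-row coeff of a)·ratio = −(-9)·(15/4) = 135/4.
New z = 15 + (135/4) = 195/4.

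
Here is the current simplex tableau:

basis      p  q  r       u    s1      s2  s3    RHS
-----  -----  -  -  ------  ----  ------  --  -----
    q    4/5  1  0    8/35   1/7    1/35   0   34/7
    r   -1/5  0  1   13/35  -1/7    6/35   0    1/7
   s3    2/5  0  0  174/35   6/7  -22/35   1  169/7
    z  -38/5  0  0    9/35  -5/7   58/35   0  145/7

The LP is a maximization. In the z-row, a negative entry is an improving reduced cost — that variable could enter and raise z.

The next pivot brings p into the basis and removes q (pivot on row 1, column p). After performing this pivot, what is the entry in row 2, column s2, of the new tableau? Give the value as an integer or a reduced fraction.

Pivot element is row 1, column p: 4/5.
Normalize row 1: new (row 1, s2) = (1/35)/(4/5) = 1/28.
row 2 ← row 2 − (-1/5)·(new row 1): 6/35 − (-1/5)·(1/28) = 5/28.

5/28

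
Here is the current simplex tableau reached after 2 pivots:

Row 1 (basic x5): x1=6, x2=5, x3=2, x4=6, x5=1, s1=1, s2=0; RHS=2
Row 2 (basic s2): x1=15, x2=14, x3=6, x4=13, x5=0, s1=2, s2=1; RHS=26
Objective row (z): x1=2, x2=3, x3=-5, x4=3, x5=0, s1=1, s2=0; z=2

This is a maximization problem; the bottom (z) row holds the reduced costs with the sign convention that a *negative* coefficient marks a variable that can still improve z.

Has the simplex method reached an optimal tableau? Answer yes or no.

no

Column x3 has objective-row coefficient -5, which is negative; an improving pivot exists, so not yet optimal.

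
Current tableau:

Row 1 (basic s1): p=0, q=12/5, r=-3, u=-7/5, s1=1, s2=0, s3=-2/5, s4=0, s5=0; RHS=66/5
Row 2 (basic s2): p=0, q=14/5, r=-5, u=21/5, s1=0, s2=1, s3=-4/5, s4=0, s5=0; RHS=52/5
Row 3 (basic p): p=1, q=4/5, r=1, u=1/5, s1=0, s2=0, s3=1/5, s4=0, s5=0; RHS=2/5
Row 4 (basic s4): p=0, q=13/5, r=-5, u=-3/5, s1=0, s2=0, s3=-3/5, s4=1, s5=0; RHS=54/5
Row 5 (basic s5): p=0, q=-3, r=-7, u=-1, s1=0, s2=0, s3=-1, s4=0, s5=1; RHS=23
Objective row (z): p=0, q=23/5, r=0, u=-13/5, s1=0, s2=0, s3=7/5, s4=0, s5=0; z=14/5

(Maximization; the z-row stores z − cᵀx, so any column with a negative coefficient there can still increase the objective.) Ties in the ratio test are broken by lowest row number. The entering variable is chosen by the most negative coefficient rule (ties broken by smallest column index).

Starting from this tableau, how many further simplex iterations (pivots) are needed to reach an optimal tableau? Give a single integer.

pivot: u in, p out → z = 8
No improving column remains; optimal.

1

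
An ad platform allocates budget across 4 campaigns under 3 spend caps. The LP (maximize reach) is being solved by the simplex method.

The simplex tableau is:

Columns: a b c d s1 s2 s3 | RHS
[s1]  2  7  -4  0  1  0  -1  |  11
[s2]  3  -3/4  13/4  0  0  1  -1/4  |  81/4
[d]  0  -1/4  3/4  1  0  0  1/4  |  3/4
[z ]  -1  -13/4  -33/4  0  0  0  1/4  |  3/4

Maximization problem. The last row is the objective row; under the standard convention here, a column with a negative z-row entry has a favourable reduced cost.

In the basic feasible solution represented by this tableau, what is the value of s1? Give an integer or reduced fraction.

s1 is basic (row 1); its value is the RHS of that row: 11.

11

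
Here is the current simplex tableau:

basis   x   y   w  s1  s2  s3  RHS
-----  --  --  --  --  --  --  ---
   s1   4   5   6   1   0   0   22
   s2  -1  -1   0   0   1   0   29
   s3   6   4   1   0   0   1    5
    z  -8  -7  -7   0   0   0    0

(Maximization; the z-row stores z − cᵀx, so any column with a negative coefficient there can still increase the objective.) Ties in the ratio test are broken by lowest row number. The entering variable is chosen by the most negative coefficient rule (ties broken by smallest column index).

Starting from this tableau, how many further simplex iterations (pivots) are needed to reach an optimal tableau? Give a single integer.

2

pivot: x in, s3 out → z = 20/3
pivot: w in, s1 out → z = 53/2
No improving column remains; optimal.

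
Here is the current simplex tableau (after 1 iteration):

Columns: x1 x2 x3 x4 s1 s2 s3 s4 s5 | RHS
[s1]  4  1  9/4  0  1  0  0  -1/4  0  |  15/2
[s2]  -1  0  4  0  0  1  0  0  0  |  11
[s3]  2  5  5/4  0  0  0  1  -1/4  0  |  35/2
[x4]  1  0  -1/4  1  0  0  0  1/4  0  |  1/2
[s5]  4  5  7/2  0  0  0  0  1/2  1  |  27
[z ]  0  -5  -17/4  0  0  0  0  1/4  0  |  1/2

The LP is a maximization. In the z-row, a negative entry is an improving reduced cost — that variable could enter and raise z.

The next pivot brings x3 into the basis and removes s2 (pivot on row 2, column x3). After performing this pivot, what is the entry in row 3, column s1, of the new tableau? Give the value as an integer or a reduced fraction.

0

Pivot element is row 2, column x3: 4.
Normalize row 2: new (row 2, s1) = 0/4 = 0.
row 3 ← row 3 − (5/4)·(new row 2): 0 − (5/4)·0 = 0.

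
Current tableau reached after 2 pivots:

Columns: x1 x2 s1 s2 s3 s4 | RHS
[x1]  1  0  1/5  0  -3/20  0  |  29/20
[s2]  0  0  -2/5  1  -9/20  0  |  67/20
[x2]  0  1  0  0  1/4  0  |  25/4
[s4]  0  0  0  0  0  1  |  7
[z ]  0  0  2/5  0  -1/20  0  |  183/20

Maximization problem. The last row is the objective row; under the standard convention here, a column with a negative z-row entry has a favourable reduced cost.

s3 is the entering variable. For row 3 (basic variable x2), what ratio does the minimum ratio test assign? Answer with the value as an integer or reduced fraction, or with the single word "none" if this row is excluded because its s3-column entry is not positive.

Ratio = RHS / (s3 entry) = (25/4) / (1/4) = 25.

25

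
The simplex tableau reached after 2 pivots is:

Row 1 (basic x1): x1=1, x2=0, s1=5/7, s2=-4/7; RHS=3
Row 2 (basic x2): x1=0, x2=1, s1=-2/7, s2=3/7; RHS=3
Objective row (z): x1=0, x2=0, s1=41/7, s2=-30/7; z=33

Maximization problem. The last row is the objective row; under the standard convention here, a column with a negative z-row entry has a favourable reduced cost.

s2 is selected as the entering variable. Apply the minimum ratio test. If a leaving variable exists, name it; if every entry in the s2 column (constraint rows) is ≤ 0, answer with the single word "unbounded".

Ratios: row 1 (x1): entry -4/7 ≤ 0, skip; row 2 (x2): 3/(3/7) = 7.
Minimum ratio is in the x2 row, so x2 leaves.

x2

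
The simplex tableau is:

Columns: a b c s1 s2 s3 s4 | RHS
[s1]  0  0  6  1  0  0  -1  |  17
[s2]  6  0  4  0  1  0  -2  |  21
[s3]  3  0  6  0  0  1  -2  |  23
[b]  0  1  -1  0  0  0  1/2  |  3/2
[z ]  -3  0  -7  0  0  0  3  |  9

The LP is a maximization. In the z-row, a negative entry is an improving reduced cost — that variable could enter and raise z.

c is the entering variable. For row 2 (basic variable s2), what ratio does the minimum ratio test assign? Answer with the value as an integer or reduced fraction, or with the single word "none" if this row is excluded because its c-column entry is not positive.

Ratio = RHS / (c entry) = 21 / 4 = 21/4.

21/4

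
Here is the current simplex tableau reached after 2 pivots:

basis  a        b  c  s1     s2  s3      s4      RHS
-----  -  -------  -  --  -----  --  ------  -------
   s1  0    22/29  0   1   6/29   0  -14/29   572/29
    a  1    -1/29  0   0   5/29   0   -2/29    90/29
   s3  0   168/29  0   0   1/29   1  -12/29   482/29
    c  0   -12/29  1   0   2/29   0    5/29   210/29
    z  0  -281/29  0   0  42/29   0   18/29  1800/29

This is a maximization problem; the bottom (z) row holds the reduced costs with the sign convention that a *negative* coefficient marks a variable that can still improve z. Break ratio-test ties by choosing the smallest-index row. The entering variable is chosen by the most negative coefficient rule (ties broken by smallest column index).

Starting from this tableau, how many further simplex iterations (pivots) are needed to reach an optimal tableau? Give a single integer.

pivot: b in, s3 out → z = 7549/84
pivot: s4 in, c out → z = 1129/12
No improving column remains; optimal.

2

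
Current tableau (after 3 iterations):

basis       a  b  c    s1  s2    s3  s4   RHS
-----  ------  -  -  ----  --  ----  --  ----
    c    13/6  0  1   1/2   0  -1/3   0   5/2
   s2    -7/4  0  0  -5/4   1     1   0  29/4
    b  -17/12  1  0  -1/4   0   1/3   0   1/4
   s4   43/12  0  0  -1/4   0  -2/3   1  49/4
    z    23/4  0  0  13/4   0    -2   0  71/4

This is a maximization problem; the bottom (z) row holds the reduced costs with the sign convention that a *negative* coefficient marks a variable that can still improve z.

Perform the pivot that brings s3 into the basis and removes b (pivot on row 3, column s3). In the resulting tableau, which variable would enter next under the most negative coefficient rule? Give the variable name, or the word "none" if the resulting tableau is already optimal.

Pivot element 1/3. New z-row = old z-row − (-2)·(row 3/(1/3)).
Updated z-row coefficients: a: -11/4, b: 6, c: 0, s1: 7/4, s2: 0, s3: 0, s4: 0.
The most negative is -11/4 in column a, so a would enter next.

a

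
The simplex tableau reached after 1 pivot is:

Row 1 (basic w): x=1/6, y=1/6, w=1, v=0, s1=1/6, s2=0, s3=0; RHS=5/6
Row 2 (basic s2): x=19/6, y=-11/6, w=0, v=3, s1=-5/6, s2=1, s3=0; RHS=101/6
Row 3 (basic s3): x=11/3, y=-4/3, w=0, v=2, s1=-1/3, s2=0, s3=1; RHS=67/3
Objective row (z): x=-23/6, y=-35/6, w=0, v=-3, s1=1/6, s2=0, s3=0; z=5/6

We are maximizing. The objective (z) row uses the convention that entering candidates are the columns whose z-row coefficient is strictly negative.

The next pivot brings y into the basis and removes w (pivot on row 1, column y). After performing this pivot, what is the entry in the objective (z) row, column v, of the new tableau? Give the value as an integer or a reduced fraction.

-3

Pivot element is row 1, column y: 1/6.
Normalize row 1: new (row 1, v) = 0/(1/6) = 0.
z-row ← z-row − (-35/6)·(new row 1): -3 − (-35/6)·0 = -3.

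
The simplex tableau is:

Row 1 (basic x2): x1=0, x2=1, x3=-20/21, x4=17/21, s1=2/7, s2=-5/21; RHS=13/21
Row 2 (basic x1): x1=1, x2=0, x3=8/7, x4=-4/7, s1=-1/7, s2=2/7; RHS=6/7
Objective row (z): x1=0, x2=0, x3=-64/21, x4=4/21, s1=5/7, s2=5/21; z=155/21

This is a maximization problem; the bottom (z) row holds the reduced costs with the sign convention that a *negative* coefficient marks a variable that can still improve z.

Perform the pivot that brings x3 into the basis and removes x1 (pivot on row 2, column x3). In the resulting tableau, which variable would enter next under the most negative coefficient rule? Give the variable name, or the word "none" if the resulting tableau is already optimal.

Pivot element 8/7. New z-row = old z-row − (-64/21)·(row 2/(8/7)).
Updated z-row coefficients: x1: 8/3, x2: 0, x3: 0, x4: -4/3, s1: 1/3, s2: 1.
The most negative is -4/3 in column x4, so x4 would enter next.

x4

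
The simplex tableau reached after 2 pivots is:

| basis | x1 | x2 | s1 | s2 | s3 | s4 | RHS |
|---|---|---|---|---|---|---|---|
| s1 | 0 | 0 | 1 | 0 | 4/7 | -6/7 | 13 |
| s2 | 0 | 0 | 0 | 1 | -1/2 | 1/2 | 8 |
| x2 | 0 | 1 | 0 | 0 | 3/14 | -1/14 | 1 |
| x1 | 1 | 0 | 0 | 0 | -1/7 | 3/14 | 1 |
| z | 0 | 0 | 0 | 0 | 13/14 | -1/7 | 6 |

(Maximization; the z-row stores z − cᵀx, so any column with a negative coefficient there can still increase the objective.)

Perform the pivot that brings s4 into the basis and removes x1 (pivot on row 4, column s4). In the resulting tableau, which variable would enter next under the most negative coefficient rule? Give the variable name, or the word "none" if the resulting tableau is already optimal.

Pivot element 3/14. New z-row = old z-row − (-1/7)·(row 4/(3/14)).
Updated z-row coefficients: x1: 2/3, x2: 0, s1: 0, s2: 0, s3: 5/6, s4: 0.
No coefficient is strictly negative; the tableau after this pivot is optimal.

none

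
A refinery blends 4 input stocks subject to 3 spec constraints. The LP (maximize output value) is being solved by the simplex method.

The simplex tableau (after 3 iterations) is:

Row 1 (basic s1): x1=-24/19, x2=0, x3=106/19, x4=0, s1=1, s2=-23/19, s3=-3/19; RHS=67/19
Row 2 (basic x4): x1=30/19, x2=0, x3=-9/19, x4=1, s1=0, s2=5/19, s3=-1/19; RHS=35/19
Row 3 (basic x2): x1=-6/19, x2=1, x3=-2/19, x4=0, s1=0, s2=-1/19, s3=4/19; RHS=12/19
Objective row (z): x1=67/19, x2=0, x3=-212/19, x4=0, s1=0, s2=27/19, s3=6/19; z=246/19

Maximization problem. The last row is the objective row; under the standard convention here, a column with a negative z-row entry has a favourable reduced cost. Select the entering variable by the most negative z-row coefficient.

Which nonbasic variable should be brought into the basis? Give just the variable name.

Objective-row coefficients: x1: 67/19, x2: 0, x3: -212/19, x4: 0, s1: 0, s2: 27/19, s3: 6/19.
The most negative is -212/19 in column x3, so x3 enters.

x3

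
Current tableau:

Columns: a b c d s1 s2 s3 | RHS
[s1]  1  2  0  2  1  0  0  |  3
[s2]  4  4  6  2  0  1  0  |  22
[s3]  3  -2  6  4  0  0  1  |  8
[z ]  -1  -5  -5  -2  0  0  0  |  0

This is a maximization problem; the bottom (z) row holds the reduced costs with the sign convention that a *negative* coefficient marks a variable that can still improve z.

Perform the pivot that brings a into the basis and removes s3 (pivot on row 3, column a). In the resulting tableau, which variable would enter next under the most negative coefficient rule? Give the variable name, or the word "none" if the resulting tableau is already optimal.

b

Pivot element 3. New z-row = old z-row − (-1)·(row 3/3).
Updated z-row coefficients: a: 0, b: -17/3, c: -3, d: -2/3, s1: 0, s2: 0, s3: 1/3.
The most negative is -17/3 in column b, so b would enter next.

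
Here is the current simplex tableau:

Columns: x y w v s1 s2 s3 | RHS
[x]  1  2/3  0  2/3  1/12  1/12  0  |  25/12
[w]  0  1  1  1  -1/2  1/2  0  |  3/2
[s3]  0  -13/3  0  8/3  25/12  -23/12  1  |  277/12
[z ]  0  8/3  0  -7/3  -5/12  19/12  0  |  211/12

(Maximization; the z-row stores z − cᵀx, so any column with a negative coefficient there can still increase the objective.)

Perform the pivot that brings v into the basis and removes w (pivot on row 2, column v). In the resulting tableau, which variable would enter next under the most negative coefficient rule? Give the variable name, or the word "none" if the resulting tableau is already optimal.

s1

Pivot element 1. New z-row = old z-row − (-7/3)·(row 2/1).
Updated z-row coefficients: x: 0, y: 5, w: 7/3, v: 0, s1: -19/12, s2: 11/4, s3: 0.
The most negative is -19/12 in column s1, so s1 would enter next.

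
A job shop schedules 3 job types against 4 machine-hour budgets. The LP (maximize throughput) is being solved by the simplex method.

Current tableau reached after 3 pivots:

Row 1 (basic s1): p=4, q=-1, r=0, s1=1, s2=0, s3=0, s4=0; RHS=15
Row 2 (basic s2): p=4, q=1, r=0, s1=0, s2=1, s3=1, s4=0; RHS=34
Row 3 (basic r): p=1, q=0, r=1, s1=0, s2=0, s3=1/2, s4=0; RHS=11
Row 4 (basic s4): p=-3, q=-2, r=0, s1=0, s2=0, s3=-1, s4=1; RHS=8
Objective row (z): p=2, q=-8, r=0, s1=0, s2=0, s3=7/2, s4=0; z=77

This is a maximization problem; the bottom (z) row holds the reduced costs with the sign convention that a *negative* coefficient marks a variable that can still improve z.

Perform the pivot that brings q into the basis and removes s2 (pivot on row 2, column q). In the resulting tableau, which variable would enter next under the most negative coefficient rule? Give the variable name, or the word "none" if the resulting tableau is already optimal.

none

Pivot element 1. New z-row = old z-row − (-8)·(row 2/1).
Updated z-row coefficients: p: 34, q: 0, r: 0, s1: 0, s2: 8, s3: 23/2, s4: 0.
No coefficient is strictly negative; the tableau after this pivot is optimal.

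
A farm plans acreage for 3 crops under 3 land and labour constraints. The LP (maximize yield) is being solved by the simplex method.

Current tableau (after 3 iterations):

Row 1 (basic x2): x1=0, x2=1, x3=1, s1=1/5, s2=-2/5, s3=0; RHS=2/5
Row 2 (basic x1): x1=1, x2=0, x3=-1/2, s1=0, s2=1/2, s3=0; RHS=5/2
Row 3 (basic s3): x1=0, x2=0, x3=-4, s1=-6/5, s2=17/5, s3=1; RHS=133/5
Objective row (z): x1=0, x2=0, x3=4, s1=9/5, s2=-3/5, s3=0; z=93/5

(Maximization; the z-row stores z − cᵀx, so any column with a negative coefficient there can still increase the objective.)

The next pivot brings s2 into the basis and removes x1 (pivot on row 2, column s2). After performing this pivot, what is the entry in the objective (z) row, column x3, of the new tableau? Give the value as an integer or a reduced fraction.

17/5

Pivot element is row 2, column s2: 1/2.
Normalize row 2: new (row 2, x3) = (-1/2)/(1/2) = -1.
z-row ← z-row − (-3/5)·(new row 2): 4 − (-3/5)·(-1) = 17/5.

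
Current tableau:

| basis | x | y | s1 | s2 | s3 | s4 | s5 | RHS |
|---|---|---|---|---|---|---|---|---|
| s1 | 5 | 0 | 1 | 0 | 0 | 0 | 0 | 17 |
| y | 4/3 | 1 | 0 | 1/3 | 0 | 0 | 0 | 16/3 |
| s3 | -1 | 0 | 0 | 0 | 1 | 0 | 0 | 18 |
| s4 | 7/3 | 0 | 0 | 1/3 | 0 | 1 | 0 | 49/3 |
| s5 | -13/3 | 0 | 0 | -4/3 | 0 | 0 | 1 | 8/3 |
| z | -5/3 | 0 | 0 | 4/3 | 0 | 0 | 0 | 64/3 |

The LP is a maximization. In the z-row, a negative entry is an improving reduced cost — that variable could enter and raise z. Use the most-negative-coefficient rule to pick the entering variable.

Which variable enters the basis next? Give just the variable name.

x

Objective-row coefficients: x: -5/3, y: 0, s1: 0, s2: 4/3, s3: 0, s4: 0, s5: 0.
The most negative is -5/3 in column x, so x enters.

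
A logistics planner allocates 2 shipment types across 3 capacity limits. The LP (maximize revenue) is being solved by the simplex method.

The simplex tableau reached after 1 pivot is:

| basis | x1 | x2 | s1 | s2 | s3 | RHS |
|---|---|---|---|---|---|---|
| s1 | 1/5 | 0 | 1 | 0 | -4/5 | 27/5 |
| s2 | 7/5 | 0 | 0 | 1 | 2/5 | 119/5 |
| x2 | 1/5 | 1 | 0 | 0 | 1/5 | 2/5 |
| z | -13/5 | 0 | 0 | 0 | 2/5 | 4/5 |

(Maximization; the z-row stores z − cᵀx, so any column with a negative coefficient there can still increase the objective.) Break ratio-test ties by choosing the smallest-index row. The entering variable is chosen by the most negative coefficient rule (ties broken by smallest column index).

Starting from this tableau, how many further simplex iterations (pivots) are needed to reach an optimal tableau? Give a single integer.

pivot: x1 in, x2 out → z = 6
No improving column remains; optimal.

1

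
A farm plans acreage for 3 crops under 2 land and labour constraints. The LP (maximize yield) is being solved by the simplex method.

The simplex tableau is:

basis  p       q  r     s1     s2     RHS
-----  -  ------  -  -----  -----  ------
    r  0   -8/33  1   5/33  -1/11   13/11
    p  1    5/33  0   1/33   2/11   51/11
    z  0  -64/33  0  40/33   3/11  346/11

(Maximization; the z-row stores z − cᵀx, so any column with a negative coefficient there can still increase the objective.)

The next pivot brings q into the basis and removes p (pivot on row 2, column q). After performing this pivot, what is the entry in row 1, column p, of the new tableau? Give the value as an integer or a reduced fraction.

Pivot element is row 2, column q: 5/33.
Normalize row 2: new (row 2, p) = 1/(5/33) = 33/5.
row 1 ← row 1 − (-8/33)·(new row 2): 0 − (-8/33)·(33/5) = 8/5.

8/5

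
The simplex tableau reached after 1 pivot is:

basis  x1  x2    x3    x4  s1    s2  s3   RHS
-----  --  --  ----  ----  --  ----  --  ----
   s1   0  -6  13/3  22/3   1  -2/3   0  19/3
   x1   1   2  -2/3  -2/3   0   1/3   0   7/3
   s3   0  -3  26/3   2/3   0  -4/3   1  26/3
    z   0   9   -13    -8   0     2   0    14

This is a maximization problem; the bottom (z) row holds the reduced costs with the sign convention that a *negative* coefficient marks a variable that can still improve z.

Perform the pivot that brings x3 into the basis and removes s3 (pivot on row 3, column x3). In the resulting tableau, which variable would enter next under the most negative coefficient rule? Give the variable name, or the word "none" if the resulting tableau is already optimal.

Pivot element 26/3. New z-row = old z-row − (-13)·(row 3/(26/3)).
Updated z-row coefficients: x1: 0, x2: 9/2, x3: 0, x4: -7, s1: 0, s2: 0, s3: 3/2.
The most negative is -7 in column x4, so x4 would enter next.

x4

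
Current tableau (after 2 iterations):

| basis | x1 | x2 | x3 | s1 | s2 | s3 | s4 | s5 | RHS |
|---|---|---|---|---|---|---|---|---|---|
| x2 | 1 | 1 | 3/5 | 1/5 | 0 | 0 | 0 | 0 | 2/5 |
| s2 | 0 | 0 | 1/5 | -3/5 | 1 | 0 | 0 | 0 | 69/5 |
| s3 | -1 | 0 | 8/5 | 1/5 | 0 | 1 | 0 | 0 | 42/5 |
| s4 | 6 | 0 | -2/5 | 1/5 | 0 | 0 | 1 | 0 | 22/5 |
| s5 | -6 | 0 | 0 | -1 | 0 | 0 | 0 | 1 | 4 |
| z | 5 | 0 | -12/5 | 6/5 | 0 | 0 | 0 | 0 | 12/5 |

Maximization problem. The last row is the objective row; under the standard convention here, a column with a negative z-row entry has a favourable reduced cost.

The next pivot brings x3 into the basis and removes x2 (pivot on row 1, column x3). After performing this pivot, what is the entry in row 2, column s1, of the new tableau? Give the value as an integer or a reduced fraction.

Pivot element is row 1, column x3: 3/5.
Normalize row 1: new (row 1, s1) = (1/5)/(3/5) = 1/3.
row 2 ← row 2 − (1/5)·(new row 1): -3/5 − (1/5)·(1/3) = -2/3.

-2/3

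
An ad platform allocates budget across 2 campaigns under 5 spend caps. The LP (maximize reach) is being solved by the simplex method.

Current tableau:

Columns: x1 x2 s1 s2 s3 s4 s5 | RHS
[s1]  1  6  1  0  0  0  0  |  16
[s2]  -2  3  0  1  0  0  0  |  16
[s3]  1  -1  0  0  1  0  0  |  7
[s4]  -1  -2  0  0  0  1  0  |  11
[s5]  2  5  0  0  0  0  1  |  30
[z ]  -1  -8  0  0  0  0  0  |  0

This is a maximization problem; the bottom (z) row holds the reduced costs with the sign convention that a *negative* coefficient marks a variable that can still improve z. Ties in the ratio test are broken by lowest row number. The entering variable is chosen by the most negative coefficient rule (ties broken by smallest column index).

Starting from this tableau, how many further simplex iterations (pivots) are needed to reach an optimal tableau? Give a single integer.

pivot: x2 in, s1 out → z = 64/3
No improving column remains; optimal.

1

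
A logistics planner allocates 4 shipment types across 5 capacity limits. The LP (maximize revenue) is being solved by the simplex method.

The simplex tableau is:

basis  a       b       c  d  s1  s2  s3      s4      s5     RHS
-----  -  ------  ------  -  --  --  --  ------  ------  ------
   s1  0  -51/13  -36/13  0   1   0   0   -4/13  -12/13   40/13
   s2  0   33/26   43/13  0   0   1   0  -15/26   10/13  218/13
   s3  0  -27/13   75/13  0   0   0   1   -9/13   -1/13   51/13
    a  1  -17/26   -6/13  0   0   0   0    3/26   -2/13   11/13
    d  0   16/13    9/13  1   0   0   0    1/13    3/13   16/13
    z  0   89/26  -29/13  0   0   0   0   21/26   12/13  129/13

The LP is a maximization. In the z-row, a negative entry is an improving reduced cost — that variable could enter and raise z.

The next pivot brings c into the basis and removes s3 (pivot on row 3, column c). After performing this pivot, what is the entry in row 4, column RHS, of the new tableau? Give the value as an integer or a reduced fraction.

29/25

Pivot element is row 3, column c: 75/13.
Normalize row 3: new (row 3, RHS) = (51/13)/(75/13) = 17/25.
row 4 ← row 4 − (-6/13)·(new row 3): 11/13 − (-6/13)·(17/25) = 29/25.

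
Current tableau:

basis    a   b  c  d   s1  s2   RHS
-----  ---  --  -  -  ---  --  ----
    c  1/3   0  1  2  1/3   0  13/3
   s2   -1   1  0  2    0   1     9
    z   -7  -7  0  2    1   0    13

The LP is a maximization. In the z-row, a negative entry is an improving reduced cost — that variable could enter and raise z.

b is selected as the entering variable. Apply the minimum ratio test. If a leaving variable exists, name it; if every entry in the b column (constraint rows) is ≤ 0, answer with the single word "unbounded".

Ratios: row 1 (c): entry 0 ≤ 0, skip; row 2 (s2): 9/1 = 9.
Minimum ratio is in the s2 row, so s2 leaves.

s2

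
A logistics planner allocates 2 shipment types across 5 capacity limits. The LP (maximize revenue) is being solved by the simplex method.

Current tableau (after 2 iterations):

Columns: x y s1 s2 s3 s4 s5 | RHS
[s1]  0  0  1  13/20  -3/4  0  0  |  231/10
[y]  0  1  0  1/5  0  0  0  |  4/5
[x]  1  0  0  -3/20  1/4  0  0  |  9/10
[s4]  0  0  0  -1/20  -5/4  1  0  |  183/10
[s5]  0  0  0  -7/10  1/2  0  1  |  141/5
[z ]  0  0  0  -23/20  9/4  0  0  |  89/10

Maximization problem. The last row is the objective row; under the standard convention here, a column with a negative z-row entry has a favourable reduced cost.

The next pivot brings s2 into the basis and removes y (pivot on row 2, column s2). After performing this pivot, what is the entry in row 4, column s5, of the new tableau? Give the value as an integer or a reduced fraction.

0

Pivot element is row 2, column s2: 1/5.
Normalize row 2: new (row 2, s5) = 0/(1/5) = 0.
row 4 ← row 4 − (-1/20)·(new row 2): 0 − (-1/20)·0 = 0.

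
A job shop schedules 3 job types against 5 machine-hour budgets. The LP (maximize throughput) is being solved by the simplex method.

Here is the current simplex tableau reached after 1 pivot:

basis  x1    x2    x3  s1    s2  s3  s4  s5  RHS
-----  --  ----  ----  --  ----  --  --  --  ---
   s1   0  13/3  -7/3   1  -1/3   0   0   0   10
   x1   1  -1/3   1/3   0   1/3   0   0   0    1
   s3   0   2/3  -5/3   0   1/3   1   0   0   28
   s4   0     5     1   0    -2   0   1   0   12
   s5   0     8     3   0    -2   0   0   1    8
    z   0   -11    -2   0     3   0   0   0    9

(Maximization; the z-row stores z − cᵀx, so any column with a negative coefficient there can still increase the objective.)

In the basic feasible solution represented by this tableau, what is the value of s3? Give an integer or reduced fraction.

28

s3 is basic (row 3); its value is the RHS of that row: 28.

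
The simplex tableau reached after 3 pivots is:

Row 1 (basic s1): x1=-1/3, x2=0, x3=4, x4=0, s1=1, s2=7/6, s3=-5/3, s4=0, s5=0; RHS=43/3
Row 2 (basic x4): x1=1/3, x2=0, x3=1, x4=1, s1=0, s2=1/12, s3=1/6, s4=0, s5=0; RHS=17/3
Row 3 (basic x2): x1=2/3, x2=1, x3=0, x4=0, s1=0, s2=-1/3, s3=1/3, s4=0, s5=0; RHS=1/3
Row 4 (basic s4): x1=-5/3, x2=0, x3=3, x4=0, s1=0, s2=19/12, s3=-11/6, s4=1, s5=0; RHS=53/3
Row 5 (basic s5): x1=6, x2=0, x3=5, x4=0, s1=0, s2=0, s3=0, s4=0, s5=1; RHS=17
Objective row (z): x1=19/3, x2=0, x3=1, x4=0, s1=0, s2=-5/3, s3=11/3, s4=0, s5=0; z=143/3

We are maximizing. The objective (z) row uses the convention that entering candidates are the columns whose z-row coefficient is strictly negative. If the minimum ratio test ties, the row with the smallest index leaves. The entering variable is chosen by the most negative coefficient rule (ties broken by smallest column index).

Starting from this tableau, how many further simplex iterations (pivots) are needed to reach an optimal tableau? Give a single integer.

1

pivot: s2 in, s4 out → z = 1259/19
No improving column remains; optimal.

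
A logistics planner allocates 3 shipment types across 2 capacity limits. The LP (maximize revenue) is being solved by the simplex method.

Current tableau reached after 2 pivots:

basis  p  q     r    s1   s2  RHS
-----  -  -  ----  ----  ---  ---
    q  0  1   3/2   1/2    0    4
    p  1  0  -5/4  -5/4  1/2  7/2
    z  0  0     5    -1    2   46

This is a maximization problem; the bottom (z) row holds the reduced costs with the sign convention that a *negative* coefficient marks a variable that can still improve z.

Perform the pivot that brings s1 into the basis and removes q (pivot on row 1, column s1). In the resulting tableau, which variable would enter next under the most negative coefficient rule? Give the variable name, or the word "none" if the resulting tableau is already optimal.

none

Pivot element 1/2. New z-row = old z-row − (-1)·(row 1/(1/2)).
Updated z-row coefficients: p: 0, q: 2, r: 8, s1: 0, s2: 2.
No coefficient is strictly negative; the tableau after this pivot is optimal.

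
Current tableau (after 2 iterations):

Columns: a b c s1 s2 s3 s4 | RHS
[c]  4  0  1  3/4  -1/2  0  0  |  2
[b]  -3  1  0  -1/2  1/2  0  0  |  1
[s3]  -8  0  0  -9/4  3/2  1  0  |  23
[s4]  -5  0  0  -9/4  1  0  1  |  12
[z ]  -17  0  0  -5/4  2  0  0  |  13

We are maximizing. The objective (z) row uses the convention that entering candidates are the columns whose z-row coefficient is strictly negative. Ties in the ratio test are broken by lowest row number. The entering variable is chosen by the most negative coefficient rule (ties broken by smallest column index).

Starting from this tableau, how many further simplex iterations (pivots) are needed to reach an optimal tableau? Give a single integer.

pivot: a in, c out → z = 43/2
pivot: s2 in, b out → z = 24
No improving column remains; optimal.

2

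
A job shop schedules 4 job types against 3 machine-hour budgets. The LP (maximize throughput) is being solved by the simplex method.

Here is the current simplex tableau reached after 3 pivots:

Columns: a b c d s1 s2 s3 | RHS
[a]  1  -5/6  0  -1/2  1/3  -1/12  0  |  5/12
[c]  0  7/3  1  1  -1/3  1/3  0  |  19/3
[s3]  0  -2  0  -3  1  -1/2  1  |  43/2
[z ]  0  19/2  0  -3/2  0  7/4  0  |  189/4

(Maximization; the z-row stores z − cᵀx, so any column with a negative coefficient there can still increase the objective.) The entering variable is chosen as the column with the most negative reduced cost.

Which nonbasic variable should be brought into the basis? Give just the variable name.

Objective-row coefficients: a: 0, b: 19/2, c: 0, d: -3/2, s1: 0, s2: 7/4, s3: 0.
The most negative is -3/2 in column d, so d enters.

d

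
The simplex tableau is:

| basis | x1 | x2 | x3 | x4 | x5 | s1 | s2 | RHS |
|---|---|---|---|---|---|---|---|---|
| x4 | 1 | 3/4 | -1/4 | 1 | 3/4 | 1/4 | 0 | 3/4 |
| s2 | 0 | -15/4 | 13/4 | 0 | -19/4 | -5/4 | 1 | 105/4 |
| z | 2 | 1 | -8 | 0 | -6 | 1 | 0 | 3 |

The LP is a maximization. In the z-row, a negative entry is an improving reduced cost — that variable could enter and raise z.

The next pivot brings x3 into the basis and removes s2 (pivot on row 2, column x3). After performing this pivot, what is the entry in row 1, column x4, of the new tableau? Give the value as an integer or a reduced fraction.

1

Pivot element is row 2, column x3: 13/4.
Normalize row 2: new (row 2, x4) = 0/(13/4) = 0.
row 1 ← row 1 − (-1/4)·(new row 2): 1 − (-1/4)·0 = 1.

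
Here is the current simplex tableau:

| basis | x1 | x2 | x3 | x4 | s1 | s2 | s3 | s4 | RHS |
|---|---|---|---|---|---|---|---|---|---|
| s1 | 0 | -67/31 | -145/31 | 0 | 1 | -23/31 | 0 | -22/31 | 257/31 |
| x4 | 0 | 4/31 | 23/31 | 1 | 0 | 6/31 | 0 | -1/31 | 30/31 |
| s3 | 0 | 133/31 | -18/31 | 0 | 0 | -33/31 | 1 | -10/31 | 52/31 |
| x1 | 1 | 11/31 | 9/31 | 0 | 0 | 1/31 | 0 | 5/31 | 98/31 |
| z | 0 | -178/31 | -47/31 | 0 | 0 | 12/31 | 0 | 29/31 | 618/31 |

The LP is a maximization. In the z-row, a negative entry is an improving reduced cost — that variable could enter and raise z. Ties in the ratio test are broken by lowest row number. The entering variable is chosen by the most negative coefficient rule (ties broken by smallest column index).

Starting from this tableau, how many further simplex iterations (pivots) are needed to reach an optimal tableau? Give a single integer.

pivot: x2 in, s3 out → z = 2950/133
pivot: x3 in, x4 out → z = 2520/101
pivot: s2 in, x3 out → z = 132/5
No improving column remains; optimal.

3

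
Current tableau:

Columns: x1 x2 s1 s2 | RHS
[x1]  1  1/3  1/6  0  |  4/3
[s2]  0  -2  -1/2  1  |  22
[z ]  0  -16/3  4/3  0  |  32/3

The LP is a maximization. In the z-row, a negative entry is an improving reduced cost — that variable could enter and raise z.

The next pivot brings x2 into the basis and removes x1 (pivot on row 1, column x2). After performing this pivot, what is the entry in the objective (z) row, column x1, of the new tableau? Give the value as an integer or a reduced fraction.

16

Pivot element is row 1, column x2: 1/3.
Normalize row 1: new (row 1, x1) = 1/(1/3) = 3.
z-row ← z-row − (-16/3)·(new row 1): 0 − (-16/3)·3 = 16.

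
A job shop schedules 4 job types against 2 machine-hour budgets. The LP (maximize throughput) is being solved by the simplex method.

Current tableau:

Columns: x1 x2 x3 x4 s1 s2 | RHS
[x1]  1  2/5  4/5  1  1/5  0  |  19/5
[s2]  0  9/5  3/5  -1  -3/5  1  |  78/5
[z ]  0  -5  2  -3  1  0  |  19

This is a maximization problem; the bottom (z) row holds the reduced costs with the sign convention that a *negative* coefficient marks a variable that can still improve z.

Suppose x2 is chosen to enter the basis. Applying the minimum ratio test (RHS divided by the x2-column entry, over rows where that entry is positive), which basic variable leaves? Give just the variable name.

Ratios: row 1 (x1): (19/5)/(2/5) = 19/2; row 2 (s2): (78/5)/(9/5) = 26/3.
Minimum ratio 26/3 is in the s2 row, so s2 leaves.

s2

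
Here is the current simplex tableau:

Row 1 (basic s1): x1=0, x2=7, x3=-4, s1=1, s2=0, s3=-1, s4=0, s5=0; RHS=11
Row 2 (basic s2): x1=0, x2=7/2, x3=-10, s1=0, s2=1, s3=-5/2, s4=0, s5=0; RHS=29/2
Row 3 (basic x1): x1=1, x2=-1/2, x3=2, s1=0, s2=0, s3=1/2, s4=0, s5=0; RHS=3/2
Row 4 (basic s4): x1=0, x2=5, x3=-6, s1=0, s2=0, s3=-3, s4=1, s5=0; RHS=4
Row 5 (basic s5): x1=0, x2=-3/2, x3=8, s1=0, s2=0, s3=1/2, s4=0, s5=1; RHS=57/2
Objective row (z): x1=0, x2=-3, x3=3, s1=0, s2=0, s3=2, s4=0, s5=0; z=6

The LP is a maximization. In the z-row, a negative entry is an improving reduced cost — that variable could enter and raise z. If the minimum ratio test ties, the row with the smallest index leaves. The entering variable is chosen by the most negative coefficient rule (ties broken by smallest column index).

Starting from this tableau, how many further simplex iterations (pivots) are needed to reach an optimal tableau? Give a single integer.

2

pivot: x2 in, s4 out → z = 42/5
pivot: x3 in, s1 out → z = 201/22
No improving column remains; optimal.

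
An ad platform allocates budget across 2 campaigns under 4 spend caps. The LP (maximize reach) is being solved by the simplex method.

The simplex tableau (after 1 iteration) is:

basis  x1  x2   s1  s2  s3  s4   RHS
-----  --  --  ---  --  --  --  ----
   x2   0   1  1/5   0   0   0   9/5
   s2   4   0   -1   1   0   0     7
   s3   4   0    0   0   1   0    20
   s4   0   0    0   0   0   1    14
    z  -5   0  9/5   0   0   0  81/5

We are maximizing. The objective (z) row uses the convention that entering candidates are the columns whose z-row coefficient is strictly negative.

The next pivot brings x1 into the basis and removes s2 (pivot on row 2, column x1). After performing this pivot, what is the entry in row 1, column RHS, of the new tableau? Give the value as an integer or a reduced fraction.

9/5

Pivot element is row 2, column x1: 4.
Normalize row 2: new (row 2, RHS) = 7/4 = 7/4.
row 1 ← row 1 − 0·(new row 2): 9/5 − 0·(7/4) = 9/5.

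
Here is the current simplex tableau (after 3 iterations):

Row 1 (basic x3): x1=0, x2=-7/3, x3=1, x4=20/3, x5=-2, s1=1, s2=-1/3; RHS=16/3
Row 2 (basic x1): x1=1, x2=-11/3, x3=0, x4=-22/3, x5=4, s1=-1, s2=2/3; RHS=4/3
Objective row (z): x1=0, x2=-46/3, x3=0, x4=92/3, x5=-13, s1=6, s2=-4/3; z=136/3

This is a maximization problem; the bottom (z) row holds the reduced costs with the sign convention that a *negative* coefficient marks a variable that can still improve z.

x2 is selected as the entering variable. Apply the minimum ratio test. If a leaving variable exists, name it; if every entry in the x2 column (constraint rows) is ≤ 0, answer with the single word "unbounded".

x2-column entries: row 1: -7/3, row 2: -11/3. All ≤ 0, so x2 can increase without bound; the LP is unbounded in this direction.

unbounded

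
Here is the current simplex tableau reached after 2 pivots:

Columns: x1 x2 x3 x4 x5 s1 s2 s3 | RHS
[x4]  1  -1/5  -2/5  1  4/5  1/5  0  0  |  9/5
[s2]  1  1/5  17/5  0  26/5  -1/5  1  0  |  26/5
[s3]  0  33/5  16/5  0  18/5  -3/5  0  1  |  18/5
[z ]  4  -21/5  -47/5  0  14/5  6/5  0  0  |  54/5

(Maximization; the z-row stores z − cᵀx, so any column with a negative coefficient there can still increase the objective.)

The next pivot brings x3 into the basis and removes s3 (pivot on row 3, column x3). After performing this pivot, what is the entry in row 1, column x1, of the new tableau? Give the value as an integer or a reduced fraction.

Pivot element is row 3, column x3: 16/5.
Normalize row 3: new (row 3, x1) = 0/(16/5) = 0.
row 1 ← row 1 − (-2/5)·(new row 3): 1 − (-2/5)·0 = 1.

1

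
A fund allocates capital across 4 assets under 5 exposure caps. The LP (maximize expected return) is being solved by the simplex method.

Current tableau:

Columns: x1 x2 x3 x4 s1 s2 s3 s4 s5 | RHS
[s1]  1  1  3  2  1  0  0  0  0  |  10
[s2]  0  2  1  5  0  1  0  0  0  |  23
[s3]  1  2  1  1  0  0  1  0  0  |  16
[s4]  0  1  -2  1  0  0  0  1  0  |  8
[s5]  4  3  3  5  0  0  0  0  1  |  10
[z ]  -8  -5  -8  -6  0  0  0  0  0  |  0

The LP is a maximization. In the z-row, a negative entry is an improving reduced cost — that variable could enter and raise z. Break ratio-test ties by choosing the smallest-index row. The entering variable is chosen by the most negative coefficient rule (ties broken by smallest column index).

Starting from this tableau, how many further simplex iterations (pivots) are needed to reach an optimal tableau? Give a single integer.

pivot: x1 in, s5 out → z = 20
pivot: x3 in, s1 out → z = 80/3
No improving column remains; optimal.

2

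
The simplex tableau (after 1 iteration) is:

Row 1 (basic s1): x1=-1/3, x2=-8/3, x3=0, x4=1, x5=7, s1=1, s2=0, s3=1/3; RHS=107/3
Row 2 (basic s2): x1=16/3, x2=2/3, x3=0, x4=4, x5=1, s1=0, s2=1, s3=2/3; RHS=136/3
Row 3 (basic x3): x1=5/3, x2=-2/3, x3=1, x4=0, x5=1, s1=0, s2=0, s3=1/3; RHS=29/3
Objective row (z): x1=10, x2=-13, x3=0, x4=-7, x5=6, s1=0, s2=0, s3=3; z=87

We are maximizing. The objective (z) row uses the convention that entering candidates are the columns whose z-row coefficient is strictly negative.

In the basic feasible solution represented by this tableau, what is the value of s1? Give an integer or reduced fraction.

s1 is basic (row 1); its value is the RHS of that row: 107/3.

107/3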